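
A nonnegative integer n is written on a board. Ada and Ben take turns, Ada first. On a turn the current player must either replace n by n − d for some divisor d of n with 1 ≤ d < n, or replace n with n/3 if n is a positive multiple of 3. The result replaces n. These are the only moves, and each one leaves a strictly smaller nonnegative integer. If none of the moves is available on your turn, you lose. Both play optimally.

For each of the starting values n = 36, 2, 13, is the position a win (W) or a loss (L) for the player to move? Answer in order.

Label each position W (a win for the player to move) or L (a loss). A position with no legal move is L; any other position is W exactly when some move reaches an L, and L when every move reaches a W.
n=0: no move → L
n=1: no move → L
n=2: →1(L), so W
n=3: →1(L), so W
n=4: →2(W), 3(W) — all W, so L
n=5: →4(L), so W
n=6: →4(L), so W
n=7: →6(W) only, which is W, so L
n=8: →4(L), so W
n=9: →3(W), 6(W), 8(W) — all W, so L
n=10: →9(L), so W
n=11: →10(W) only, which is W, so L
n=12: →4(L), so W
n=13: →12(W) only, which is W, so L
n=14: →7(L), so W
n=15: →5(W), 10(W), 12(W), 14(W) — all W, so L
n=16: →15(L), so W
n=17: →16(W) only, which is W, so L
n=18: →9(L), so W
n=19: →18(W) only, which is W, so L
n=20: →15(L), so W
n=21: →7(L), so W
n=22: →11(L), so W
n=23: →22(W) only, which is W, so L
n=24: →23(L), so W
n=25: →20(W), 24(W) — all W, so L
n=26: →13(L), so W
n=27: →9(L), so W
n=28: →14(W), 21(W), 24(W), 26(W), 27(W) — all W, so L
n=29: →28(L), so W
n=30: →15(L), so W
n=31: →30(W) only, which is W, so L
n=32: →28(L), so W
n=33: →11(L), so W
n=34: →17(L), so W
n=35: →28(L), so W
n=36: →12(W), 18(W), 24(W), 27(W), 30(W), 32(W), 33(W), 34(W), 35(W) — all W, so L

36: L, 2: W, 13: L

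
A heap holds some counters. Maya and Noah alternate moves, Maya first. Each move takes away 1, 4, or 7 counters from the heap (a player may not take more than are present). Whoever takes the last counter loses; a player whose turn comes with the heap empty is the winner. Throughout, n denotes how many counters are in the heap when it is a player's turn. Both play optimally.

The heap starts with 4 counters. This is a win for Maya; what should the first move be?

Remove 1, leaving 3.

Build the W/L table. Terminal = W. A non-terminal position is W if it has a move to some L; otherwise it is L.
n=0: no move; the opponent has just taken the last counter and therefore loses → W
n=1: only reaches 0(W), which is W → L
n=2: reaches L-position 1 → W
n=3: only reaches 2(W), which is W → L
n=4: reaches L-position 3 → W
From 4, the L positions reachable in one move are: 3.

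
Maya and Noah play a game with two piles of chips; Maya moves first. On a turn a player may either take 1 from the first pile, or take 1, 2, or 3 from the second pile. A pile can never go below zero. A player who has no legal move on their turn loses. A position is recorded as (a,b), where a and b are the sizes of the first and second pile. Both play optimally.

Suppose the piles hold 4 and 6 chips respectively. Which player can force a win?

Positions with no move are L. A position that does have a move is losing for the player to move precisely when every available move leads to a winning position for the opponent. Fill in the labels:
No move ever increases a pile, so every position that can arise here has a ≤ 4 and b ≤ 6; it is enough to label the cells with 0 ≤ a ≤ 4 and 0 ≤ b ≤ 6.
Every move lowers a or b (never raises either), so fill the grid row by row in increasing a, and left to right within a row: each cell's successors are then already labelled.
      b=0  b=1  b=2  b=3  b=4  b=5  b=6
a=0:    L    W    W    W    L    W    W
a=1:    W    L    W    W    W    L    W
a=2:    L    W    W    W    L    W    W
a=3:    W    L    W    W    W    L    W
a=4:    L    W    W    W    L    W    W
Cells with no legal move (terminal, hence L): (0,0).
The remaining L cells, each justified by listing all of its moves:
(0,4): L (options (0,3)(W), (0,2)(W), (0,1)(W) are all W)
(1,1): L (options (0,1)(W), (1,0)(W) are all W)
(1,5): L (options (0,5)(W), (1,4)(W), (1,3)(W), (1,2)(W) are all W)
(2,0): L (sole option (1,0)(W) is W)
(2,4): L (options (1,4)(W), (2,3)(W), (2,2)(W), (2,1)(W) are all W)
(3,1): L (options (2,1)(W), (3,0)(W) are all W)
(3,5): L (options (2,5)(W), (3,4)(W), (3,3)(W), (3,2)(W) are all W)
(4,0): L (sole option (3,0)(W) is W)
(4,4): L (options (3,4)(W), (4,3)(W), (4,2)(W), (4,1)(W) are all W)
Every other cell has at least one move into one of the L cells above, so it is W.
The starting position (4,6) is W: Maya should move to (4,4), handing over an L position.

Maya wins.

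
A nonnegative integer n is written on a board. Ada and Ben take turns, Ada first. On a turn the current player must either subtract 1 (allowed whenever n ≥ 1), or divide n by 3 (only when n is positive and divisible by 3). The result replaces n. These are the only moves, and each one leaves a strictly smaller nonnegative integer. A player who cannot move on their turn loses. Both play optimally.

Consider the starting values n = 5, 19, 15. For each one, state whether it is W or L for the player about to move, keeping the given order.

Build the W/L table. Terminal = L. A non-terminal position is W if it has a move to some L; otherwise it is L.
n=0: no move → L
n=1: reaches L-position 0 → W
n=2: only reaches 1(W), which is W → L
n=3: reaches L-position 2 → W
n=4: only reaches 3(W), which is W → L
n=5: reaches L-position 4 → W
n=6: reaches L-position 2 → W
n=7: only reaches 6(W), which is W → L
n=8: reaches L-position 7 → W
n=9: only reaches 3(W), 8(W), all W → L
n=10: reaches L-position 9 → W
n=11: only reaches 10(W), which is W → L
n=12: reaches L-position 4 → W
n=13: only reaches 12(W), which is W → L
n=14: reaches L-position 13 → W
n=15: only reaches 5(W), 14(W), all W → L
n=16: reaches L-position 15 → W
n=17: only reaches 16(W), which is W → L
n=18: reaches L-position 17 → W
n=19: only reaches 18(W), which is W → L

5: W, 19: L, 15: L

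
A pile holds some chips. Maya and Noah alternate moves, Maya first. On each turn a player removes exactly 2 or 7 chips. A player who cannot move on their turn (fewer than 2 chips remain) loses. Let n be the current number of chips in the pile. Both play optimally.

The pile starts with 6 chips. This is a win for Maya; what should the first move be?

Remove 2, leaving 4.

Positions with no move are L. A position that does have a move is losing for the player to move precisely when every available move leads to a winning position for the opponent. Fill in the labels:
n=0: no move → L
n=1: no move → L
n=2: →0(L), so W
n=3: →1(L), so W
n=4: →2(W) only, which is W, so L
n=5: →3(W) only, which is W, so L
n=6: →4(L), so W
From 6, the L positions reachable in one move are: 4.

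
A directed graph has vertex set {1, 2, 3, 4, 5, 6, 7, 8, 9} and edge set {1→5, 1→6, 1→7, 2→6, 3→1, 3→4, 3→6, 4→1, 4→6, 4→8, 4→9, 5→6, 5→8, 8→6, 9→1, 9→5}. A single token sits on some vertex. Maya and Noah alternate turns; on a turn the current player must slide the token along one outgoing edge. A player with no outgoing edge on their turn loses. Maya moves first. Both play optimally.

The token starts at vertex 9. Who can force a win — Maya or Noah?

Noah wins.

Label each position W (a win for the player to move) or L (a loss). A position with no legal move is L; any other position is W exactly when some move reaches an L, and L when every move reaches a W.
Every edge goes from a vertex to one that appears earlier in the order 7, 6, 8, 5, 1, 9, 4, 2, 3, so processing vertices in that order labels each vertex after all of its successors.
7: no outgoing edge → L
6: no outgoing edge → L
8: reaches L-position 6 → W
5: reaches L-position 6 → W
1: reaches L-position 6 → W
9: only reaches 1(W), 5(W), all W → L
4: reaches L-position 9 → W
2: reaches L-position 6 → W
3: reaches L-position 6 → W
Every move from 9 reaches a W position, so the mover loses.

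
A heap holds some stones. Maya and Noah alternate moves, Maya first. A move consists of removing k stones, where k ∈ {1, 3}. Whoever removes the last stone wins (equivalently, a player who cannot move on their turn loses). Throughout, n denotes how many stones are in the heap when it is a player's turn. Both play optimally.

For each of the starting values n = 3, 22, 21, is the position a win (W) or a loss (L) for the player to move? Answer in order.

3: W, 22: L, 21: W

Positions with no move are L. A position that does have a move is losing for the player to move precisely when every available move leads to a winning position for the opponent. Fill in the labels:
n=0: no move → L
n=1: →0(L), so W
n=2: →1(W) only, which is W, so L
n=3: →2(L), so W
n=4: →3(W), 1(W) — all W, so L
n=5: →4(L), so W
n=6: →5(W), 3(W) — all W, so L
n=7: →6(L), so W
n=8: →7(W), 5(W) — all W, so L
n=9: →8(L), so W
n=10: →9(W), 7(W) — all W, so L
n=11: →10(L), so W
n=12: →11(W), 9(W) — all W, so L
n=13: →12(L), so W
n=14: →13(W), 11(W) — all W, so L
n=15: →14(L), so W
n=16: →15(W), 13(W) — all W, so L
n=17: →16(L), so W
n=18: →17(W), 15(W) — all W, so L
n=19: →18(L), so W
n=20: →19(W), 17(W) — all W, so L
n=21: →20(L), so W
n=22: →21(W), 19(W) — all W, so L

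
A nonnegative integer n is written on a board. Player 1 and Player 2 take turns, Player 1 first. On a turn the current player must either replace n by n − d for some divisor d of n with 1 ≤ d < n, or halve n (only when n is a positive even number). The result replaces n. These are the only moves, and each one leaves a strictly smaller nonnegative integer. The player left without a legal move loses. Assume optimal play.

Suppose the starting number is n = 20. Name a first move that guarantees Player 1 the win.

Move to 15.

Positions with no move are L. A position that does have a move is losing for the player to move precisely when every available move leads to a winning position for the opponent. Fill in the labels:
n=0: no move → L
n=1: no move → L
n=2: W (go to 1, an L position)
n=3: L (sole option 2(W) is W)
n=4: W (go to 3, an L position)
n=5: L (sole option 4(W) is W)
n=6: W (go to 3, an L position)
n=7: L (sole option 6(W) is W)
n=8: W (go to 7, an L position)
n=9: L (options 6(W), 8(W) are all W)
n=10: W (go to 5, an L position)
n=11: L (sole option 10(W) is W)
n=12: W (go to 9, an L position)
n=13: L (sole option 12(W) is W)
n=14: W (go to 7, an L position)
n=15: L (options 10(W), 12(W), 14(W) are all W)
n=16: W (go to 15, an L position)
n=17: L (sole option 16(W) is W)
n=18: W (go to 9, an L position)
n=19: L (sole option 18(W) is W)
n=20: W (go to 15, an L position)
From 20, the L positions reachable in one move are: 15, 19. Any move reaching one of these is winning.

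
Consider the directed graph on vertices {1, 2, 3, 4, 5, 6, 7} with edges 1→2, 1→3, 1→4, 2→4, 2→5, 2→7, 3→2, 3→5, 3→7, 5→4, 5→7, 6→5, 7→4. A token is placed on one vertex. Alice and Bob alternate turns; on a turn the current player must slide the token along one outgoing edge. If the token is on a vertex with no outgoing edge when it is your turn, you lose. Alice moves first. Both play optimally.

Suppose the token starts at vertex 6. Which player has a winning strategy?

Bob wins.

Use the standard recursion: the mover loses at a terminal position; elsewhere, the mover wins exactly when some move hands the opponent an L position.
Every edge goes from a vertex to one that appears earlier in the order 4, 7, 5, 2, 3, 1, 6, so processing vertices in that order labels each vertex after all of its successors.
4: no outgoing edge → L
7: reaches L-position 4 → W
5: reaches L-position 4 → W
2: reaches L-position 4 → W
3: only reaches 2(W), 5(W), 7(W), all W → L
1: reaches L-position 3 → W
6: only reaches 5(W), which is W → L
Every move from 6 reaches a W position, so the mover loses.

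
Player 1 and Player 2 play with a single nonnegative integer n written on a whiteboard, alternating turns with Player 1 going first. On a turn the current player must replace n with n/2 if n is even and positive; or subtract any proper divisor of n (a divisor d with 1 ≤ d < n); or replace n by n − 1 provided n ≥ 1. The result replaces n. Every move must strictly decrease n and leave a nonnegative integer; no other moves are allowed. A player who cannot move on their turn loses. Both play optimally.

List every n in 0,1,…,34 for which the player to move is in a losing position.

0, 2, 5, 7, 9, 11, 13, 15, 17, 19, 21, 23, 25, 27, 29, 31, 33

Compute win/loss labels from the base case upward. A position with no move is L. Any other position is W if it can reach an L in one move, else L.
n=0: no move → L
n=1: →0(L), so W
n=2: →1(W) only, which is W, so L
n=3: →2(L), so W
n=4: →2(L), so W
n=5: →4(W) only, which is W, so L
n=6: →5(L), so W
n=7: →6(W) only, which is W, so L
n=8: →7(L), so W
n=9: →6(W), 8(W) — all W, so L
n=10: →5(L), so W
n=11: →10(W) only, which is W, so L
n=12: →9(L), so W
n=13: →12(W) only, which is W, so L
n=14: →7(L), so W
n=15: →10(W), 12(W), 14(W) — all W, so L
n=16: →15(L), so W
n=17: →16(W) only, which is W, so L
n=18: →9(L), so W
n=19: →18(W) only, which is W, so L
n=20: →15(L), so W
n=21: →14(W), 18(W), 20(W) — all W, so L
n=22: →11(L), so W
n=23: →22(W) only, which is W, so L
n=24: →21(L), so W
n=25: →20(W), 24(W) — all W, so L
n=26: →13(L), so W
n=27: →18(W), 24(W), 26(W) — all W, so L
n=28: →21(L), so W
n=29: →28(W) only, which is W, so L
n=30: →15(L), so W
n=31: →30(W) only, which is W, so L
n=32: →31(L), so W
n=33: →22(W), 30(W), 32(W) — all W, so L
n=34: →17(L), so W
Reading off the rows marked L gives the requested list; there are 17 such values of n.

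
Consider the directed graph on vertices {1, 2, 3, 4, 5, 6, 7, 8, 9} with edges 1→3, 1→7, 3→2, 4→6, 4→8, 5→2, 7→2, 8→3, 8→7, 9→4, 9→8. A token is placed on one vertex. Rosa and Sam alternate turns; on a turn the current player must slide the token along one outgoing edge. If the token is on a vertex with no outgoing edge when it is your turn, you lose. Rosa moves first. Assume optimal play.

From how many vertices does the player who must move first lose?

4

Label each position W (a win for the player to move) or L (a loss). A position with no legal move is L; any other position is W exactly when some move reaches an L, and L when every move reaches a W.
Every edge goes from a vertex to one that appears earlier in the order 2, 6, 7, 5, 3, 1, 8, 4, 9, so processing vertices in that order labels each vertex after all of its successors.
2: no outgoing edge → L
6: no outgoing edge → L
7: reaches L-position 2 → W
5: reaches L-position 2 → W
3: reaches L-position 2 → W
1: only reaches 3(W), 7(W), all W → L
8: only reaches 3(W), 7(W), all W → L
4: reaches L-position 8 → W
9: reaches L-position 8 → W
The L vertices are 1, 2, 6, 8; that is 4 in all.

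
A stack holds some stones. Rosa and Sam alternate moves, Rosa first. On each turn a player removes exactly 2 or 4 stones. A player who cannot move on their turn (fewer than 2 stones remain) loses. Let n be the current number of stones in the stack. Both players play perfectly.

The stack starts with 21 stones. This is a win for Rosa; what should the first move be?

Remove 2, leaving 19.

Classify positions by backward induction: terminal positions (no move available) are L. From any other position, the mover wins iff some move reaches an L.
n=0: no move → L
n=1: no move → L
n=2: can move to 0, which is L ⇒ W
n=3: can move to 1, which is L ⇒ W
n=4: can move to 0, which is L ⇒ W
n=5: can move to 1, which is L ⇒ W
n=6: moves to 4(W), 2(W); every one is W ⇒ L
n=7: moves to 5(W), 3(W); every one is W ⇒ L
n=8: can move to 6, which is L ⇒ W
n=9: can move to 7, which is L ⇒ W
n=10: can move to 6, which is L ⇒ W
n=11: can move to 7, which is L ⇒ W
n=12: moves to 10(W), 8(W); every one is W ⇒ L
n=13: moves to 11(W), 9(W); every one is W ⇒ L
n=14: can move to 12, which is L ⇒ W
n=15: can move to 13, which is L ⇒ W
n=16: can move to 12, which is L ⇒ W
n=17: can move to 13, which is L ⇒ W
n=18: moves to 16(W), 14(W); every one is W ⇒ L
n=19: moves to 17(W), 15(W); every one is W ⇒ L
n=20: can move to 18, which is L ⇒ W
n=21: can move to 19, which is L ⇒ W
From 21, the L positions reachable in one move are: 19.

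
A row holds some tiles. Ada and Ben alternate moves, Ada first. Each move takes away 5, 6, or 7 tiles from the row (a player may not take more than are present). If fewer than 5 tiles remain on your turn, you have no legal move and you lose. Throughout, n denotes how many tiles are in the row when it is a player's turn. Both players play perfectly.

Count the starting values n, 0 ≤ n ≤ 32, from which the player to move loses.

Compute win/loss labels from the base case upward. A position with no move is L. Any other position is W if it can reach an L in one move, else L.
n=0: no move → L
n=1: no move → L
n=2: no move → L
n=3: no move → L
n=4: no move → L
n=5: can move to 0, which is L ⇒ W
n=6: can move to 1, which is L ⇒ W
n=7: can move to 2, which is L ⇒ W
n=8: can move to 3, which is L ⇒ W
n=9: can move to 4, which is L ⇒ W
n=10: can move to 4, which is L ⇒ W
n=11: can move to 4, which is L ⇒ W
n=12: moves to 7(W), 6(W), 5(W); every one is W ⇒ L
n=13: moves to 8(W), 7(W), 6(W); every one is W ⇒ L
n=14: moves to 9(W), 8(W), 7(W); every one is W ⇒ L
n=15: moves to 10(W), 9(W), 8(W); every one is W ⇒ L
n=16: moves to 11(W), 10(W), 9(W); every one is W ⇒ L
n=17: can move to 12, which is L ⇒ W
n=18: can move to 13, which is L ⇒ W
n=19: can move to 14, which is L ⇒ W
n=20: can move to 15, which is L ⇒ W
n=21: can move to 16, which is L ⇒ W
n=22: can move to 16, which is L ⇒ W
n=23: can move to 16, which is L ⇒ W
n=24: moves to 19(W), 18(W), 17(W); every one is W ⇒ L
n=25: moves to 20(W), 19(W), 18(W); every one is W ⇒ L
n=26: moves to 21(W), 20(W), 19(W); every one is W ⇒ L
n=27: moves to 22(W), 21(W), 20(W); every one is W ⇒ L
n=28: moves to 23(W), 22(W), 21(W); every one is W ⇒ L
n=29: can move to 24, which is L ⇒ W
n=30: can move to 25, which is L ⇒ W
n=31: can move to 26, which is L ⇒ W
n=32: can move to 27, which is L ⇒ W
L entries with 0 ≤ n ≤ 32: n = 0, 1, 2, 3, 4, 12, 13, 14, 15, 16, 24, 25, 26, 27, 28; that makes 15.

15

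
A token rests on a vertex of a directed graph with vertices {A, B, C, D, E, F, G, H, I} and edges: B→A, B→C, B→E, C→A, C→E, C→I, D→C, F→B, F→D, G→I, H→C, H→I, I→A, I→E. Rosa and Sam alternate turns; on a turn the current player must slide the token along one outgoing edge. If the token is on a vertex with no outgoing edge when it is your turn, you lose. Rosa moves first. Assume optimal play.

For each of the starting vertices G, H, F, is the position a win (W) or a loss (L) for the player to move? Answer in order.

G: L, H: L, F: W

Use the standard recursion: the mover loses at a terminal position; elsewhere, the mover wins exactly when some move hands the opponent an L position.
Every edge goes from a vertex to one that appears earlier in the order A, E, I, C, D, B, H, F, G, so processing vertices in that order labels each vertex after all of its successors.
A: no outgoing edge → L
E: no outgoing edge → L
I: can move to E, which is L ⇒ W
C: can move to E, which is L ⇒ W
D: the only move is to C(W), a W ⇒ L
B: can move to E, which is L ⇒ W
H: moves to C(W), I(W); every one is W ⇒ L
F: can move to D, which is L ⇒ W
G: the only move is to I(W), a W ⇒ L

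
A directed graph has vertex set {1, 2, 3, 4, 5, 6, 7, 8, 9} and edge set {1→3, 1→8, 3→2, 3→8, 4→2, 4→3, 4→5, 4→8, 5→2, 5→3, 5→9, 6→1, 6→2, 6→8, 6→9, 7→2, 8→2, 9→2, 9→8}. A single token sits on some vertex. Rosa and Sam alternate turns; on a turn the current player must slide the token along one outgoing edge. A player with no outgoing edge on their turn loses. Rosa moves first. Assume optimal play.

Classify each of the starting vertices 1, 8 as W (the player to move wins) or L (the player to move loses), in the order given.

Classify positions by backward induction: terminal positions (no move available) are L. From any other position, the mover wins iff some move reaches an L.
Every edge goes from a vertex to one that appears earlier in the order 2, 8, 3, 9, 5, 1, 7, 4, 6, so processing vertices in that order labels each vertex after all of its successors.
2: no outgoing edge → L
8: →2(L), so W
3: →2(L), so W
9: →2(L), so W
5: →2(L), so W
1: →3(W), 8(W) — all W, so L
7: →2(L), so W
4: →2(L), so W
6: →1(L), so W

1: L, 8: W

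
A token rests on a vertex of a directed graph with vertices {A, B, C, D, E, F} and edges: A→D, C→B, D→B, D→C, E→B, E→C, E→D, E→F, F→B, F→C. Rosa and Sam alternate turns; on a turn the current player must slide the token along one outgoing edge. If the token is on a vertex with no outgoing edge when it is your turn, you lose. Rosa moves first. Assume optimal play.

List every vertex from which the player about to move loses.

A, B

Label each position W (a win for the player to move) or L (a loss). A position with no legal move is L; any other position is W exactly when some move reaches an L, and L when every move reaches a W.
Every edge goes from a vertex to one that appears earlier in the order B, C, F, D, A, E, so processing vertices in that order labels each vertex after all of its successors.
B: no outgoing edge → L
C: can move to B, which is L ⇒ W
F: can move to B, which is L ⇒ W
D: can move to B, which is L ⇒ W
A: the only move is to D(W), a W ⇒ L
E: can move to B, which is L ⇒ W
Reading off the rows marked L gives the requested list; there are 2 such vertices.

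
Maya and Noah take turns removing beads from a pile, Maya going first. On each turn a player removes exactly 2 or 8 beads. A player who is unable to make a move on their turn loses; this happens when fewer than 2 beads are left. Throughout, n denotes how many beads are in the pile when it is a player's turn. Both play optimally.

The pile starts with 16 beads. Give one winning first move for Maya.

Remove 2, leaving 14.

Work bottom-up. With no move the player to move loses. Otherwise the position is W if at least one move leads to an L position for the opponent, and L if every move leads to a W.
n=0: no move → L
n=1: no move → L
n=2: →0(L), so W
n=3: →1(L), so W
n=4: →2(W) only, which is W, so L
n=5: →3(W) only, which is W, so L
n=6: →4(L), so W
n=7: →5(L), so W
n=8: →0(L), so W
n=9: →1(L), so W
n=10: →8(W), 2(W) — all W, so L
n=11: →9(W), 3(W) — all W, so L
n=12: →10(L), so W
n=13: →11(L), so W
n=14: →12(W), 6(W) — all W, so L
n=15: →13(W), 7(W) — all W, so L
n=16: →14(L), so W
From 16, the L positions reachable in one move are: 14.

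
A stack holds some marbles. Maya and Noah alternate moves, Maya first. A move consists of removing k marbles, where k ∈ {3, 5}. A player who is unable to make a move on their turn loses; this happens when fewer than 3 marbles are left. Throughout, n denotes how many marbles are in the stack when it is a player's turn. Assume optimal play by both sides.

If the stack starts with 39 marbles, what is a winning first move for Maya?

Work bottom-up. With no move the player to move loses. Otherwise the position is W if at least one move leads to an L position for the opponent, and L if every move leads to a W.
n=0: no move → L
n=1: no move → L
n=2: no move → L
n=3: →0(L), so W
n=4: →1(L), so W
n=5: →2(L), so W
n=6: →1(L), so W
n=7: →2(L), so W
n=8: →5(W), 3(W) — all W, so L
n=9: →6(W), 4(W) — all W, so L
n=10: →7(W), 5(W) — all W, so L
n=11: →8(L), so W
n=12: →9(L), so W
n=13: →10(L), so W
n=14: →9(L), so W
n=15: →10(L), so W
n=16: →13(W), 11(W) — all W, so L
n=17: →14(W), 12(W) — all W, so L
n=18: →15(W), 13(W) — all W, so L
n=19: →16(L), so W
n=20: →17(L), so W
n=21: →18(L), so W
n=22: →17(L), so W
n=23: →18(L), so W
n=24: →21(W), 19(W) — all W, so L
n=25: →22(W), 20(W) — all W, so L
n=26: →23(W), 21(W) — all W, so L
n=27: →24(L), so W
n=28: →25(L), so W
n=29: →26(L), so W
n=30: →25(L), so W
n=31: →26(L), so W
n=32: →29(W), 27(W) — all W, so L
n=33: →30(W), 28(W) — all W, so L
n=34: →31(W), 29(W) — all W, so L
n=35: →32(L), so W
n=36: →33(L), so W
n=37: →34(L), so W
n=38: →33(L), so W
n=39: →34(L), so W
From 39, the L positions reachable in one move are: 34.

Remove 5, leaving 34.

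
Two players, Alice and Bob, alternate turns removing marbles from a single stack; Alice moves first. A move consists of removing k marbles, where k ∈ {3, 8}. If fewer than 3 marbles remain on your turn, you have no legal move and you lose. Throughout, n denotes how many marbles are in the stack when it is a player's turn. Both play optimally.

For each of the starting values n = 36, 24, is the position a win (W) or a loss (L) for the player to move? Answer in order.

Use the standard recursion: the mover loses at a terminal position; elsewhere, the mover wins exactly when some move hands the opponent an L position.
n=0: no move → L
n=1: no move → L
n=2: no move → L
n=3: W (go to 0, an L position)
n=4: W (go to 1, an L position)
n=5: W (go to 2, an L position)
n=6: L (sole option 3(W) is W)
n=7: L (sole option 4(W) is W)
n=8: W (go to 0, an L position)
n=9: W (go to 6, an L position)
n=10: W (go to 7, an L position)
n=11: L (options 8(W), 3(W) are all W)
n=12: L (options 9(W), 4(W) are all W)
n=13: L (options 10(W), 5(W) are all W)
n=14: W (go to 11, an L position)
n=15: W (go to 12, an L position)
n=16: W (go to 13, an L position)
n=17: L (options 14(W), 9(W) are all W)
n=18: L (options 15(W), 10(W) are all W)
n=19: W (go to 11, an L position)
n=20: W (go to 17, an L position)
n=21: W (go to 18, an L position)
n=22: L (options 19(W), 14(W) are all W)
n=23: L (options 20(W), 15(W) are all W)
n=24: L (options 21(W), 16(W) are all W)
n=25: W (go to 22, an L position)
n=26: W (go to 23, an L position)
n=27: W (go to 24, an L position)
n=28: L (options 25(W), 20(W) are all W)
n=29: L (options 26(W), 21(W) are all W)
n=30: W (go to 22, an L position)
n=31: W (go to 28, an L position)
n=32: W (go to 29, an L position)
n=33: L (options 30(W), 25(W) are all W)
n=34: L (options 31(W), 26(W) are all W)
n=35: L (options 32(W), 27(W) are all W)
n=36: W (go to 33, an L position)

36: W, 24: L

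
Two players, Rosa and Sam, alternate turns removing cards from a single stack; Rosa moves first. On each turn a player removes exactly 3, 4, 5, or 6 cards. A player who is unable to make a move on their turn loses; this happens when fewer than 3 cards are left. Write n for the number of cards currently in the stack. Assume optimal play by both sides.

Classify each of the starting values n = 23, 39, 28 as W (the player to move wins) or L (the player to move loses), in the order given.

Build the W/L table. Terminal = L. A non-terminal position is W if it has a move to some L; otherwise it is L.
n=0: no move → L
n=1: no move → L
n=2: no move → L
n=3: →0(L), so W
n=4: →1(L), so W
n=5: →2(L), so W
n=6: →2(L), so W
n=7: →2(L), so W
n=8: →2(L), so W
n=9: →6(W), 5(W), 4(W), 3(W) — all W, so L
n=10: →7(W), 6(W), 5(W), 4(W) — all W, so L
n=11: →8(W), 7(W), 6(W), 5(W) — all W, so L
n=12: →9(L), so W
n=13: →10(L), so W
n=14: →11(L), so W
n=15: →11(L), so W
n=16: →11(L), so W
n=17: →11(L), so W
n=18: →15(W), 14(W), 13(W), 12(W) — all W, so L
n=19: →16(W), 15(W), 14(W), 13(W) — all W, so L
n=20: →17(W), 16(W), 15(W), 14(W) — all W, so L
n=21: →18(L), so W
n=22: →19(L), so W
n=23: →20(L), so W
n=24: →20(L), so W
n=25: →20(L), so W
n=26: →20(L), so W
n=27: →24(W), 23(W), 22(W), 21(W) — all W, so L
n=28: →25(W), 24(W), 23(W), 22(W) — all W, so L
n=29: →26(W), 25(W), 24(W), 23(W) — all W, so L
n=30: →27(L), so W
n=31: →28(L), so W
n=32: →29(L), so W
n=33: →29(L), so W
n=34: →29(L), so W
n=35: →29(L), so W
n=36: →33(W), 32(W), 31(W), 30(W) — all W, so L
n=37: →34(W), 33(W), 32(W), 31(W) — all W, so L
n=38: →35(W), 34(W), 33(W), 32(W) — all W, so L
n=39: →36(L), so W

23: W, 39: W, 28: L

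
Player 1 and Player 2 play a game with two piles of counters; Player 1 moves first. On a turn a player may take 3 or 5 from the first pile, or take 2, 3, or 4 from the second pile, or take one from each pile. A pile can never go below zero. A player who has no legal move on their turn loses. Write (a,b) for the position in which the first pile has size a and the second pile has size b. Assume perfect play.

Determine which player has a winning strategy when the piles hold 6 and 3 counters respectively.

Player 1 wins.

Label each position W (a win for the player to move) or L (a loss). A position with no legal move is L; any other position is W exactly when some move reaches an L, and L when every move reaches a W.
No move ever increases a pile, so every position that can arise here has a ≤ 6 and b ≤ 3; it is enough to label the cells with 0 ≤ a ≤ 6 and 0 ≤ b ≤ 3.
Every move lowers a or b (never raises either), so fill the grid row by row in increasing a, and left to right within a row: each cell's successors are then already labelled.
      b=0  b=1  b=2  b=3
a=0:    L    L    W    W
a=1:    L    W    W    W
a=2:    L    W    W    W
a=3:    W    W    L    L
a=4:    W    L    L    W
a=5:    W    W    W    W
a=6:    W    L    W    W
Cells with no legal move (terminal, hence L): (0,0), (0,1), (1,0), (2,0).
The remaining L cells, each justified by listing all of its moves:
(3,2): moves to (0,2)(W), (3,0)(W), (2,1)(W); every one is W ⇒ L
(3,3): moves to (0,3)(W), (3,1)(W), (3,0)(W), (2,2)(W); every one is W ⇒ L
(4,1): moves to (1,1)(W), (3,0)(W); every one is W ⇒ L
(4,2): moves to (1,2)(W), (4,0)(W), (3,1)(W); every one is W ⇒ L
(6,1): moves to (3,1)(W), (1,1)(W), (5,0)(W); every one is W ⇒ L
Every other cell has at least one move into one of the L cells above, so it is W.
From (6,3) Player 1 can move to (3,3), reaching an L position.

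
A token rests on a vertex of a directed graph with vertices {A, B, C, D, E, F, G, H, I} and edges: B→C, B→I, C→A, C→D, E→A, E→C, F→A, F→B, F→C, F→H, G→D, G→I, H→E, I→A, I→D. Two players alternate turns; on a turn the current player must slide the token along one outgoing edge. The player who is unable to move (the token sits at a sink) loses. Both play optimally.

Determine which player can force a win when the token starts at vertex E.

Build the W/L table. Terminal = L. A non-terminal position is W if it has a move to some L; otherwise it is L.
Every edge goes from a vertex to one that appears earlier in the order D, A, I, C, B, E, H, G, F, so processing vertices in that order labels each vertex after all of its successors.
D: no outgoing edge → L
A: no outgoing edge → L
I: reaches L-position A → W
C: reaches L-position A → W
B: only reaches C(W), I(W), all W → L
E: reaches L-position A → W
H: only reaches E(W), which is W → L
G: reaches L-position D → W
F: reaches L-position H → W
The starting position E is W: the player to move should move to A, handing over an L position.

The first player wins.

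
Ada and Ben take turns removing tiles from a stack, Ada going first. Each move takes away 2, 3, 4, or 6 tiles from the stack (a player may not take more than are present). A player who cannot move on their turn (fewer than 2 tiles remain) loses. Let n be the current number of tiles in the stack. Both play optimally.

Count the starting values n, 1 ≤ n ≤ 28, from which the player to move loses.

Label each position W (a win for the player to move) or L (a loss). A position with no legal move is L; any other position is W exactly when some move reaches an L, and L when every move reaches a W.
n=0: no move → L
n=1: no move → L
n=2: →0(L), so W
n=3: →1(L), so W
n=4: →1(L), so W
n=5: →1(L), so W
n=6: →0(L), so W
n=7: →1(L), so W
n=8: →6(W), 5(W), 4(W), 2(W) — all W, so L
n=9: →7(W), 6(W), 5(W), 3(W) — all W, so L
n=10: →8(L), so W
n=11: →9(L), so W
n=12: →9(L), so W
n=13: →9(L), so W
n=14: →8(L), so W
n=15: →9(L), so W
n=16: →14(W), 13(W), 12(W), 10(W) — all W, so L
n=17: →15(W), 14(W), 13(W), 11(W) — all W, so L
n=18: →16(L), so W
n=19: →17(L), so W
n=20: →17(L), so W
n=21: →17(L), so W
n=22: →16(L), so W
n=23: →17(L), so W
n=24: →22(W), 21(W), 20(W), 18(W) — all W, so L
n=25: →23(W), 22(W), 21(W), 19(W) — all W, so L
n=26: →24(L), so W
n=27: →25(L), so W
n=28: →25(L), so W
L entries with 1 ≤ n ≤ 28 (n=0 is outside the asked range and is not counted): n = 1, 8, 9, 16, 17, 24, 25; that makes 7.

7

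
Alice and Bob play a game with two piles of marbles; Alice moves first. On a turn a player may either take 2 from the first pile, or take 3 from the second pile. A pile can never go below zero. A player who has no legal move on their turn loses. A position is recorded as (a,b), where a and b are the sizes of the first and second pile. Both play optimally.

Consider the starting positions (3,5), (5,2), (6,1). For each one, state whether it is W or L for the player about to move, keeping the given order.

(3,5): L, (5,2): L, (6,1): W

Positions with no move are L. A position that does have a move is losing for the player to move precisely when every available move leads to a winning position for the opponent. Fill in the labels:
No move ever increases a pile, so every position that can arise here has a ≤ 6 and b ≤ 5; it is enough to label the cells with 0 ≤ a ≤ 6 and 0 ≤ b ≤ 5.
Every move lowers a or b (never raises either), so fill the grid row by row in increasing a, and left to right within a row: each cell's successors are then already labelled.
      b=0  b=1  b=2  b=3  b=4  b=5
a=0:    L    L    L    W    W    W
a=1:    L    L    L    W    W    W
a=2:    W    W    W    L    L    L
a=3:    W    W    W    L    L    L
a=4:    L    L    L    W    W    W
a=5:    L    L    L    W    W    W
a=6:    W    W    W    L    L    L
Cells with no legal move (terminal, hence L): (0,0), (0,1), (0,2), (1,0), (1,1), (1,2).
The remaining L cells, each justified by listing all of its moves:
(2,3): L (options (0,3)(W), (2,0)(W) are all W)
(2,4): L (options (0,4)(W), (2,1)(W) are all W)
(2,5): L (options (0,5)(W), (2,2)(W) are all W)
(3,3): L (options (1,3)(W), (3,0)(W) are all W)
(3,4): L (options (1,4)(W), (3,1)(W) are all W)
(3,5): L (options (1,5)(W), (3,2)(W) are all W)
(4,0): L (sole option (2,0)(W) is W)
(4,1): L (sole option (2,1)(W) is W)
(4,2): L (sole option (2,2)(W) is W)
(5,0): L (sole option (3,0)(W) is W)
(5,1): L (sole option (3,1)(W) is W)
(5,2): L (sole option (3,2)(W) is W)
(6,3): L (options (4,3)(W), (6,0)(W) are all W)
(6,4): L (options (4,4)(W), (6,1)(W) are all W)
(6,5): L (options (4,5)(W), (6,2)(W) are all W)
Every other cell has at least one move into one of the L cells above, so it is W.
(3,5): one of the L cells justified above, so L
(5,2): one of the L cells justified above, so L
(6,1): the move to (4,1) reaches an L cell, so W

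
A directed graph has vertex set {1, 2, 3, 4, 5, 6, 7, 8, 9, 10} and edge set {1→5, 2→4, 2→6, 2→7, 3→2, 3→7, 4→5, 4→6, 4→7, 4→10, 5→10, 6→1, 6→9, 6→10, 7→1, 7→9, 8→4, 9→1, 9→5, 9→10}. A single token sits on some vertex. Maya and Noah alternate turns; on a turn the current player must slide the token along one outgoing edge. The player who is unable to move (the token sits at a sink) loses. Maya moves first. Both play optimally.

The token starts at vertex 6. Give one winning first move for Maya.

Use the standard recursion: the mover loses at a terminal position; elsewhere, the mover wins exactly when some move hands the opponent an L position.
Every edge goes from a vertex to one that appears earlier in the order 10, 5, 1, 9, 6, 7, 4, 8, 2, 3, so processing vertices in that order labels each vertex after all of its successors.
10: no outgoing edge → L
5: W (go to 10, an L position)
1: L (sole option 5(W) is W)
9: W (go to 1, an L position)
6: W (go to 1, an L position)
7: W (go to 1, an L position)
4: W (go to 10, an L position)
8: L (sole option 4(W) is W)
2: L (options 4(W), 7(W), 6(W) are all W)
3: W (go to 2, an L position)
From 6, the L positions reachable in one move are: 1, 10. Any move reaching one of these is winning.

Move to 1.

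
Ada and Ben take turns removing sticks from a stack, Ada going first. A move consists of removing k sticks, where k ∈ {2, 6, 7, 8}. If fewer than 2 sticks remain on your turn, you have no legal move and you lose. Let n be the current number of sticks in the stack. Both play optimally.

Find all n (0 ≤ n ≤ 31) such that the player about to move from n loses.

Positions with no move are L. A position that does have a move is losing for the player to move precisely when every available move leads to a winning position for the opponent. Fill in the labels:
n=0: no move → L
n=1: no move → L
n=2: reaches L-position 0 → W
n=3: reaches L-position 1 → W
n=4: only reaches 2(W), which is W → L
n=5: only reaches 3(W), which is W → L
n=6: reaches L-position 4 → W
n=7: reaches L-position 5 → W
n=8: reaches L-position 1 → W
n=9: reaches L-position 1 → W
n=10: reaches L-position 4 → W
n=11: reaches L-position 5 → W
n=12: reaches L-position 5 → W
n=13: reaches L-position 5 → W
n=14: only reaches 12(W), 8(W), 7(W), 6(W), all W → L
n=15: only reaches 13(W), 9(W), 8(W), 7(W), all W → L
n=16: reaches L-position 14 → W
n=17: reaches L-position 15 → W
n=18: only reaches 16(W), 12(W), 11(W), 10(W), all W → L
n=19: only reaches 17(W), 13(W), 12(W), 11(W), all W → L
n=20: reaches L-position 18 → W
n=21: reaches L-position 19 → W
n=22: reaches L-position 15 → W
n=23: reaches L-position 15 → W
n=24: reaches L-position 18 → W
n=25: reaches L-position 19 → W
n=26: reaches L-position 19 → W
n=27: reaches L-position 19 → W
n=28: only reaches 26(W), 22(W), 21(W), 20(W), all W → L
n=29: only reaches 27(W), 23(W), 22(W), 21(W), all W → L
n=30: reaches L-position 28 → W
n=31: reaches L-position 29 → W
The losing starting values of n are exactly the entries labelled L in this table (10 of them).

0, 1, 4, 5, 14, 15, 18, 19, 28, 29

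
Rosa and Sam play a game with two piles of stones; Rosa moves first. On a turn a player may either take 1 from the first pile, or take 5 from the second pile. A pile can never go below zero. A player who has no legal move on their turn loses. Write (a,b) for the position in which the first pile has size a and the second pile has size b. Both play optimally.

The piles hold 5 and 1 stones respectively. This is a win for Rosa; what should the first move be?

Positions with no move are L. A position that does have a move is losing for the player to move precisely when every available move leads to a winning position for the opponent. Fill in the labels:
No move ever increases a pile, so every position that can arise here has a ≤ 5 and b ≤ 1; it is enough to label the cells with 0 ≤ a ≤ 5 and 0 ≤ b ≤ 1.
Every move lowers a or b (never raises either), so fill the grid row by row in increasing a, and left to right within a row: each cell's successors are then already labelled.
      b=0  b=1
a=0:    L    L
a=1:    W    W
a=2:    L    L
a=3:    W    W
a=4:    L    L
a=5:    W    W
Cells with no legal move (terminal, hence L): (0,0), (0,1).
The remaining L cells, each justified by listing all of its moves:
(2,0): the only move is to (1,0)(W), a W ⇒ L
(2,1): the only move is to (1,1)(W), a W ⇒ L
(4,0): the only move is to (3,0)(W), a W ⇒ L
(4,1): the only move is to (3,1)(W), a W ⇒ L
Every other cell has at least one move into one of the L cells above, so it is W.
From (5,1), the L positions reachable in one move are: (4,1).

Move to (4,1).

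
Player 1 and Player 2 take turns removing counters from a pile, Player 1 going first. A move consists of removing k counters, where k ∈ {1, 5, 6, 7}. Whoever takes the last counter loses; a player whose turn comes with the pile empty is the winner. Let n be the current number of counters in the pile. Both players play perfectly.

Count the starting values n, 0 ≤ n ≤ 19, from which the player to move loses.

6

Build the W/L table. Terminal = W. A non-terminal position is W if it has a move to some L; otherwise it is L.
n=0: no move; the opponent has just taken the last counter and therefore loses → W
n=1: the only move is to 0(W), a W ⇒ L
n=2: can move to 1, which is L ⇒ W
n=3: the only move is to 2(W), a W ⇒ L
n=4: can move to 3, which is L ⇒ W
n=5: moves to 4(W), 0(W); every one is W ⇒ L
n=6: can move to 5, which is L ⇒ W
n=7: can move to 1, which is L ⇒ W
n=8: can move to 3, which is L ⇒ W
n=9: can move to 3, which is L ⇒ W
n=10: can move to 5, which is L ⇒ W
n=11: can move to 5, which is L ⇒ W
n=12: can move to 5, which is L ⇒ W
n=13: moves to 12(W), 8(W), 7(W), 6(W); every one is W ⇒ L
n=14: can move to 13, which is L ⇒ W
n=15: moves to 14(W), 10(W), 9(W), 8(W); every one is W ⇒ L
n=16: can move to 15, which is L ⇒ W
n=17: moves to 16(W), 12(W), 11(W), 10(W); every one is W ⇒ L
n=18: can move to 17, which is L ⇒ W
n=19: can move to 13, which is L ⇒ W
L entries with 0 ≤ n ≤ 19: n = 1, 3, 5, 13, 15, 17; that makes 6.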